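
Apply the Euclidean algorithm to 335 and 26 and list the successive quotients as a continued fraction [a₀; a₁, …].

[12; 1, 7, 1, 2]

335 = 12·26 + 23, so a_0 = 12
26 = 1·23 + 3, so a_1 = 1
23 = 7·3 + 2, so a_2 = 7
3 = 1·2 + 1, so a_3 = 1
2 = 2·1 + 0, so a_4 = 2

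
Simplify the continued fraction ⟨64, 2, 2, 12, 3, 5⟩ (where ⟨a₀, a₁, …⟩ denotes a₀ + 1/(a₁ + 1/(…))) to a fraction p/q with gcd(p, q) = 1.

65498/1017

a_0 = 64: 64/1
a_1 = 2: 129/2
a_2 = 2: 322/5
a_3 = 12: 3993/62
a_4 = 3: 12301/191
a_5 = 5: 65498/1017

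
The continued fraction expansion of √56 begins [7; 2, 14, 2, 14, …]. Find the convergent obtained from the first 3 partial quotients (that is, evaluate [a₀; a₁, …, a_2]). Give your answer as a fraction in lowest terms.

217/29

a_0 = 7: 7/1
a_1 = 2: 15/2
a_2 = 14: 217/29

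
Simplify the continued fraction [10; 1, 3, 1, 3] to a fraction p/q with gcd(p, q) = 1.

Start with 3.
1 + 1/(3/1) = 1 + 1/3 = 4/3
3 + 1/(4/3) = 3 + 3/4 = 15/4
1 + 1/(15/4) = 1 + 4/15 = 19/15
10 + 1/(19/15) = 10 + 15/19 = 205/19

205/19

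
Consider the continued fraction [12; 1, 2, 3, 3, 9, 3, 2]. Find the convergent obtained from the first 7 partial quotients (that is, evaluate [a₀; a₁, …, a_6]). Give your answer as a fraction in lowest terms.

12113/954

Collapse the nested fraction from the inside out:
Start with 3.
9 + 1/(3/1) = 9 + 1/3 = 28/3
3 + 1/(28/3) = 3 + 3/28 = 87/28
3 + 1/(87/28) = 3 + 28/87 = 289/87
2 + 1/(289/87) = 2 + 87/289 = 665/289
1 + 1/(665/289) = 1 + 289/665 = 954/665
12 + 1/(954/665) = 12 + 665/954 = 12113/954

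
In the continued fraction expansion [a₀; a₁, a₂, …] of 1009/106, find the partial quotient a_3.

Run the Euclidean algorithm, recording each quotient:
1009 = 9·106 + 55, so a_0 = 9
106 = 1·55 + 51, so a_1 = 1
55 = 1·51 + 4, so a_2 = 1
51 = 12·4 + 3, so a_3 = 12

12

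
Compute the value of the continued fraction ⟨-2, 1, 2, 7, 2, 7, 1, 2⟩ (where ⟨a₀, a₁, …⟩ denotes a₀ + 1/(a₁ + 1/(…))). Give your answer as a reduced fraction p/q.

Start with 2.
1 + 1/(2/1) = 1 + 1/2 = 3/2
7 + 1/(3/2) = 7 + 2/3 = 23/3
2 + 1/(23/3) = 2 + 3/23 = 49/23
7 + 1/(49/23) = 7 + 23/49 = 366/49
2 + 1/(366/49) = 2 + 49/366 = 781/366
1 + 1/(781/366) = 1 + 366/781 = 1147/781
-2 + 1/(1147/781) = -2 + 781/1147 = -1513/1147

-1513/1147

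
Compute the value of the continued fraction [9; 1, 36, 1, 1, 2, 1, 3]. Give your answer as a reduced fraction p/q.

9744/977

Starting at the tail and folding back:
Start with 3.
1 + 1/(3/1) = 1 + 1/3 = 4/3
2 + 1/(4/3) = 2 + 3/4 = 11/4
1 + 1/(11/4) = 1 + 4/11 = 15/11
1 + 1/(15/11) = 1 + 11/15 = 26/15
36 + 1/(26/15) = 36 + 15/26 = 951/26
1 + 1/(951/26) = 1 + 26/951 = 977/951
9 + 1/(977/951) = 9 + 951/977 = 9744/977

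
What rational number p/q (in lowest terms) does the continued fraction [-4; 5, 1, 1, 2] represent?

-107/28

Compute successive convergents:
a_0 = -4: -4/1
a_1 = 5: -19/5
a_2 = 1: -23/6
a_3 = 1: -42/11
a_4 = 2: -107/28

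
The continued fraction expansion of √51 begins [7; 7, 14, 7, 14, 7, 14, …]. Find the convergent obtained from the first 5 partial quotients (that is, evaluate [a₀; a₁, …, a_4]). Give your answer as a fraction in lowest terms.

Starting at the tail and folding back:
Start with 14.
7 + 1/(14/1) = 7 + 1/14 = 99/14
14 + 1/(99/14) = 14 + 14/99 = 1400/99
7 + 1/(1400/99) = 7 + 99/1400 = 9899/1400
7 + 1/(9899/1400) = 7 + 1400/9899 = 70693/9899

70693/9899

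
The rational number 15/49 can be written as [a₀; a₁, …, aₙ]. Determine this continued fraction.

[0; 3, 3, 1, 3]

Repeatedly divide and take the remainder:
15 ÷ 49 → quotient 0, remainder 15
49 ÷ 15 → quotient 3, remainder 4
15 ÷ 4 → quotient 3, remainder 3
4 ÷ 3 → quotient 1, remainder 1
3 ÷ 1 → quotient 3, remainder 0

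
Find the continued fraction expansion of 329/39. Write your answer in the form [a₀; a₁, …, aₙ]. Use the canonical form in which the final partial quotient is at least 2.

[8; 2, 3, 2, 2]

329 ÷ 39 → quotient 8, remainder 17
39 ÷ 17 → quotient 2, remainder 5
17 ÷ 5 → quotient 3, remainder 2
5 ÷ 2 → quotient 2, remainder 1
2 ÷ 1 → quotient 2, remainder 0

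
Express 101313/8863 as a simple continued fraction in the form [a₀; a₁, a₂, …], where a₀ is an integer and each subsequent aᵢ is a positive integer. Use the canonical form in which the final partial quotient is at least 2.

Apply division with remainder until the remainder is 0:
⌊101313/8863⌋ = 11, remainder 3820
⌊8863/3820⌋ = 2, remainder 1223
⌊3820/1223⌋ = 3, remainder 151
⌊1223/151⌋ = 8, remainder 15
⌊151/15⌋ = 10, remainder 1
⌊15/1⌋ = 15, remainder 0

[11; 2, 3, 8, 10, 15]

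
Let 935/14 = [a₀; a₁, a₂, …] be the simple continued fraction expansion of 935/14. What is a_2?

3

⌊935/14⌋ = 66, remainder 11
⌊14/11⌋ = 1, remainder 3
⌊11/3⌋ = 3, remainder 2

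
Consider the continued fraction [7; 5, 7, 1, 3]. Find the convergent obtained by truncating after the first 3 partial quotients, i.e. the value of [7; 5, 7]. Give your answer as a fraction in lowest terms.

Start with 7.
5 + 1/(7/1) = 5 + 1/7 = 36/7
7 + 1/(36/7) = 7 + 7/36 = 259/36

259/36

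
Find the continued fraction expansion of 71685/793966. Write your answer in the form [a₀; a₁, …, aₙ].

[0; 11, 13, 5, 51, 1, 1, 10]

71685 ÷ 793966 → quotient 0, remainder 71685
793966 ÷ 71685 → quotient 11, remainder 5431
71685 ÷ 5431 → quotient 13, remainder 1082
5431 ÷ 1082 → quotient 5, remainder 21
1082 ÷ 21 → quotient 51, remainder 11
21 ÷ 11 → quotient 1, remainder 10
11 ÷ 10 → quotient 1, remainder 1
10 ÷ 1 → quotient 10, remainder 0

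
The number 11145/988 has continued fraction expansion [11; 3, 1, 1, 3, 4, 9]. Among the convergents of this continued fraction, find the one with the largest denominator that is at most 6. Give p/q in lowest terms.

45/4

List convergents until the denominator exceeds the bound:
a_0 = 11: 11/1  (≤ bound)
a_1 = 3: 34/3  (≤ bound)
a_2 = 1: 45/4  (≤ bound)
a_3 = 1: 79/7  (> 6, stop)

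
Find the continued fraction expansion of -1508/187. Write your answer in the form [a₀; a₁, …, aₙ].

Apply division with remainder until the remainder is 0:
⌊-1508/187⌋ = -9, remainder 175
⌊187/175⌋ = 1, remainder 12
⌊175/12⌋ = 14, remainder 7
⌊12/7⌋ = 1, remainder 5
⌊7/5⌋ = 1, remainder 2
⌊5/2⌋ = 2, remainder 1
⌊2/1⌋ = 2, remainder 0

[-9; 1, 14, 1, 1, 2, 2]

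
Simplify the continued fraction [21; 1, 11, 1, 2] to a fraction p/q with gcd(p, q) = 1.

833/38

Work from the innermost term outward:
Start with 2.
1 + 1/(2/1) = 1 + 1/2 = 3/2
11 + 1/(3/2) = 11 + 2/3 = 35/3
1 + 1/(35/3) = 1 + 3/35 = 38/35
21 + 1/(38/35) = 21 + 35/38 = 833/38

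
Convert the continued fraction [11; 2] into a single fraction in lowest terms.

a_0 = 11: 11/1
a_1 = 2: 23/2

23/2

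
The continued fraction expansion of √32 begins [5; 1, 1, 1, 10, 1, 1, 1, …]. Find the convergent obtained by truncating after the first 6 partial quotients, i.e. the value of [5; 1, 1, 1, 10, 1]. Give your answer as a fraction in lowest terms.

Use the convergent recurrence hₖ = aₖ·hₖ₋₁ + hₖ₋₂ (and likewise for the denominators kₖ):
a_0 = 5: 5/1
a_1 = 1: 6/1
a_2 = 1: 11/2
a_3 = 1: 17/3
a_4 = 10: 181/32
a_5 = 1: 198/35

198/35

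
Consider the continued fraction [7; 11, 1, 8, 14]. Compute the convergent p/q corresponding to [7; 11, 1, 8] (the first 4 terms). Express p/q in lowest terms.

758/107

Start with 8.
1 + 1/(8/1) = 1 + 1/8 = 9/8
11 + 1/(9/8) = 11 + 8/9 = 107/9
7 + 1/(107/9) = 7 + 9/107 = 758/107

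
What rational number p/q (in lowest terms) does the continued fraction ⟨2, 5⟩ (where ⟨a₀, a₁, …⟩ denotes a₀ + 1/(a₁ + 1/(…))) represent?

Start with 5.
2 + 1/(5/1) = 2 + 1/5 = 11/5

11/5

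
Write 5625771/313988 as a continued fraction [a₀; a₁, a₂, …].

Repeatedly divide and take the remainder:
⌊5625771/313988⌋ = 17, remainder 287975
⌊313988/287975⌋ = 1, remainder 26013
⌊287975/26013⌋ = 11, remainder 1832
⌊26013/1832⌋ = 14, remainder 365
⌊1832/365⌋ = 5, remainder 7
⌊365/7⌋ = 52, remainder 1
⌊7/1⌋ = 7, remainder 0

[17; 1, 11, 14, 5, 52, 7]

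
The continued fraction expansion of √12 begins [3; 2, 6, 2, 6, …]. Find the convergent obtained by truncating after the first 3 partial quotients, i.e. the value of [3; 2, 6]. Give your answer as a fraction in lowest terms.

Work from the innermost term outward:
Start with 6.
2 + 1/(6/1) = 2 + 1/6 = 13/6
3 + 1/(13/6) = 3 + 6/13 = 45/13

45/13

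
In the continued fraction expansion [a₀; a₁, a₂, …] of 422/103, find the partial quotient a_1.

422 ÷ 103 → quotient 4, remainder 10
103 ÷ 10 → quotient 10, remainder 3

10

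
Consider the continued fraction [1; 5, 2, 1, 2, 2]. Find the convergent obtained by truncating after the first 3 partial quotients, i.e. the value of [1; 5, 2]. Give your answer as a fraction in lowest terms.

13/11

Start with 2.
5 + 1/(2/1) = 5 + 1/2 = 11/2
1 + 1/(11/2) = 1 + 2/11 = 13/11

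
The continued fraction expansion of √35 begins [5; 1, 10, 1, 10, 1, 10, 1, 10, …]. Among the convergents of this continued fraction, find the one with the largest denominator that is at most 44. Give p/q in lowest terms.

71/12

a_0 = 5: 5/1  (≤ bound)
a_1 = 1: 6/1  (≤ bound)
a_2 = 10: 65/11  (≤ bound)
a_3 = 1: 71/12  (≤ bound)
a_4 = 10: 775/131  (> 44, stop)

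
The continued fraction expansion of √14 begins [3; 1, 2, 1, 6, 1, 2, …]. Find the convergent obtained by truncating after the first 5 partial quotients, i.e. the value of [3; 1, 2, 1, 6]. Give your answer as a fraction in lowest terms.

Build up convergents one term at a time:
a_0 = 3: 3/1
a_1 = 1: 4/1
a_2 = 2: 11/3
a_3 = 1: 15/4
a_4 = 6: 101/27

101/27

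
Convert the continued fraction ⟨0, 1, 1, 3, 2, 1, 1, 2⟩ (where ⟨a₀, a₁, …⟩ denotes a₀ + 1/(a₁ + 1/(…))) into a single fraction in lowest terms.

57/101

Start with 2.
1 + 1/(2/1) = 1 + 1/2 = 3/2
1 + 1/(3/2) = 1 + 2/3 = 5/3
2 + 1/(5/3) = 2 + 3/5 = 13/5
3 + 1/(13/5) = 3 + 5/13 = 44/13
1 + 1/(44/13) = 1 + 13/44 = 57/44
1 + 1/(57/44) = 1 + 44/57 = 101/57
0 + 1/(101/57) = 0 + 57/101 = 57/101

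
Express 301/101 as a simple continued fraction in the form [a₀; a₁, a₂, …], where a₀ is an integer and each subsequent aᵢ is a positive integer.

[2; 1, 49, 2]

Repeatedly divide and take the remainder:
301 ÷ 101 → quotient 2, remainder 99
101 ÷ 99 → quotient 1, remainder 2
99 ÷ 2 → quotient 49, remainder 1
2 ÷ 1 → quotient 2, remainder 0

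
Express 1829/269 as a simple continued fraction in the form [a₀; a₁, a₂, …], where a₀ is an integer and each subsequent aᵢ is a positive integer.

[6; 1, 3, 1, 53]

Run the Euclidean algorithm, recording each quotient:
1829 = 6·269 + 215, so a_0 = 6
269 = 1·215 + 54, so a_1 = 1
215 = 3·54 + 53, so a_2 = 3
54 = 1·53 + 1, so a_3 = 1
53 = 53·1 + 0, so a_4 = 53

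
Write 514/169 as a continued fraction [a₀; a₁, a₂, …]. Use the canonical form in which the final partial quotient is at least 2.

514 = 3·169 + 7, so a_0 = 3
169 = 24·7 + 1, so a_1 = 24
7 = 7·1 + 0, so a_2 = 7

[3; 24, 7]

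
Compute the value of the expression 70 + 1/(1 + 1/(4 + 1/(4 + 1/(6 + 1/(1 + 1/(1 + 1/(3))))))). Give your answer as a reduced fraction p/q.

70880/1001

a_0 = 70: 70/1
a_1 = 1: 71/1
a_2 = 4: 354/5
a_3 = 4: 1487/21
a_4 = 6: 9276/131
a_5 = 1: 10763/152
a_6 = 1: 20039/283
a_7 = 3: 70880/1001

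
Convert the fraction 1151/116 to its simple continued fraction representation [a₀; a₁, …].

1151 = 9·116 + 107, so a_0 = 9
116 = 1·107 + 9, so a_1 = 1
107 = 11·9 + 8, so a_2 = 11
9 = 1·8 + 1, so a_3 = 1
8 = 8·1 + 0, so a_4 = 8

[9; 1, 11, 1, 8]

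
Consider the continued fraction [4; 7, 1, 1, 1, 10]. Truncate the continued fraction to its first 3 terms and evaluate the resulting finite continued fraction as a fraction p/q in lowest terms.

Start with 1.
7 + 1/(1/1) = 7 + 1/1 = 8/1
4 + 1/(8/1) = 4 + 1/8 = 33/8

33/8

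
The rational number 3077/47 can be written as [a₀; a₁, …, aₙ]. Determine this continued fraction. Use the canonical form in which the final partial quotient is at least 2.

Apply division with remainder until the remainder is 0:
3077 ÷ 47 → quotient 65, remainder 22
47 ÷ 22 → quotient 2, remainder 3
22 ÷ 3 → quotient 7, remainder 1
3 ÷ 1 → quotient 3, remainder 0

[65; 2, 7, 3]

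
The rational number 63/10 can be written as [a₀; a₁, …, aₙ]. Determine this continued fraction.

63 = 6·10 + 3, so a_0 = 6
10 = 3·3 + 1, so a_1 = 3
3 = 3·1 + 0, so a_2 = 3

[6; 3, 3]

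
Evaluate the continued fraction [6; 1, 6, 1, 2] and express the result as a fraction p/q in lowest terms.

158/23

Build up convergents one term at a time:
a_0 = 6: 6/1
a_1 = 1: 7/1
a_2 = 6: 48/7
a_3 = 1: 55/8
a_4 = 2: 158/23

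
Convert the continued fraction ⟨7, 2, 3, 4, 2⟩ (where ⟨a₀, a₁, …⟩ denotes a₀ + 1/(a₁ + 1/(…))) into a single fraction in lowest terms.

498/67

Collapse the nested fraction from the inside out:
Start with 2.
4 + 1/(2/1) = 4 + 1/2 = 9/2
3 + 1/(9/2) = 3 + 2/9 = 29/9
2 + 1/(29/9) = 2 + 9/29 = 67/29
7 + 1/(67/29) = 7 + 29/67 = 498/67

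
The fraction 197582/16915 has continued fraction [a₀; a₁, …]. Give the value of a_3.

Run the Euclidean algorithm, recording each quotient:
197582 ÷ 16915 → quotient 11, remainder 11517
16915 ÷ 11517 → quotient 1, remainder 5398
11517 ÷ 5398 → quotient 2, remainder 721
5398 ÷ 721 → quotient 7, remainder 351

7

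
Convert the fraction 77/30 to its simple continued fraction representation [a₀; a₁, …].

[2; 1, 1, 3, 4]

⌊77/30⌋ = 2, remainder 17
⌊30/17⌋ = 1, remainder 13
⌊17/13⌋ = 1, remainder 4
⌊13/4⌋ = 3, remainder 1
⌊4/1⌋ = 4, remainder 0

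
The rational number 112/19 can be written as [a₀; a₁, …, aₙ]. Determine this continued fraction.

112 = 5·19 + 17, so a_0 = 5
19 = 1·17 + 2, so a_1 = 1
17 = 8·2 + 1, so a_2 = 8
2 = 2·1 + 0, so a_3 = 2

[5; 1, 8, 2]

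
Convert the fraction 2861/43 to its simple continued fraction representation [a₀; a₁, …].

Repeatedly divide and take the remainder:
2861 = 66·43 + 23, so a_0 = 66
43 = 1·23 + 20, so a_1 = 1
23 = 1·20 + 3, so a_2 = 1
20 = 6·3 + 2, so a_3 = 6
3 = 1·2 + 1, so a_4 = 1
2 = 2·1 + 0, so a_5 = 2

[66; 1, 1, 6, 1, 2]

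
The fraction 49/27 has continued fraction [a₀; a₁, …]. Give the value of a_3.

2

49 ÷ 27 → quotient 1, remainder 22
27 ÷ 22 → quotient 1, remainder 5
22 ÷ 5 → quotient 4, remainder 2
5 ÷ 2 → quotient 2, remainder 1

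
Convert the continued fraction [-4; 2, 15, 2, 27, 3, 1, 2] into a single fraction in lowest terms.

Compute successive convergents:
a_0 = -4: -4/1
a_1 = 2: -7/2
a_2 = 15: -109/31
a_3 = 2: -225/64
a_4 = 27: -6184/1759
a_5 = 3: -18777/5341
a_6 = 1: -24961/7100
a_7 = 2: -68699/19541

-68699/19541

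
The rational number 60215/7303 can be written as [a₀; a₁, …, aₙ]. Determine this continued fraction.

⌊60215/7303⌋ = 8, remainder 1791
⌊7303/1791⌋ = 4, remainder 139
⌊1791/139⌋ = 12, remainder 123
⌊139/123⌋ = 1, remainder 16
⌊123/16⌋ = 7, remainder 11
⌊16/11⌋ = 1, remainder 5
⌊11/5⌋ = 2, remainder 1
⌊5/1⌋ = 5, remainder 0

[8; 4, 12, 1, 7, 1, 2, 5]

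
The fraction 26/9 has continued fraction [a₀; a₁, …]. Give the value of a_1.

⌊26/9⌋ = 2, remainder 8
⌊9/8⌋ = 1, remainder 1

1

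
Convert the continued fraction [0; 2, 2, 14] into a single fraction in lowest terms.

Start with 14.
2 + 1/(14/1) = 2 + 1/14 = 29/14
2 + 1/(29/14) = 2 + 14/29 = 72/29
0 + 1/(72/29) = 0 + 29/72 = 29/72

29/72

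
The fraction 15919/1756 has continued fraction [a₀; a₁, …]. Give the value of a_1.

⌊15919/1756⌋ = 9, remainder 115
⌊1756/115⌋ = 15, remainder 31

15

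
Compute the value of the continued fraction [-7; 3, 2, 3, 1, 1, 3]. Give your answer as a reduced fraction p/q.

-1315/196

Starting at the tail and folding back:
Start with 3.
1 + 1/(3/1) = 1 + 1/3 = 4/3
1 + 1/(4/3) = 1 + 3/4 = 7/4
3 + 1/(7/4) = 3 + 4/7 = 25/7
2 + 1/(25/7) = 2 + 7/25 = 57/25
3 + 1/(57/25) = 3 + 25/57 = 196/57
-7 + 1/(196/57) = -7 + 57/196 = -1315/196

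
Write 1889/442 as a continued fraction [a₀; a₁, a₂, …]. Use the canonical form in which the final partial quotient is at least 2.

1889 = 4·442 + 121, so a_0 = 4
442 = 3·121 + 79, so a_1 = 3
121 = 1·79 + 42, so a_2 = 1
79 = 1·42 + 37, so a_3 = 1
42 = 1·37 + 5, so a_4 = 1
37 = 7·5 + 2, so a_5 = 7
5 = 2·2 + 1, so a_6 = 2
2 = 2·1 + 0, so a_7 = 2

[4; 3, 1, 1, 1, 7, 2, 2]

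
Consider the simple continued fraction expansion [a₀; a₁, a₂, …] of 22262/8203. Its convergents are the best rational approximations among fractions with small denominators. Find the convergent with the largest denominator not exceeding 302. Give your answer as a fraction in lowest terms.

19/7

a_0 = 2: 2/1  (≤ bound)
a_1 = 1: 3/1  (≤ bound)
a_2 = 2: 8/3  (≤ bound)
a_3 = 2: 19/7  (≤ bound)
a_4 = 50: 958/353  (> 302, stop)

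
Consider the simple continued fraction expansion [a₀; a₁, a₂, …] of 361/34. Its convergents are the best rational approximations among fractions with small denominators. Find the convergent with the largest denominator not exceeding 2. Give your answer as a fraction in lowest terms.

21/2

a_0 = 10: 10/1  (≤ bound)
a_1 = 1: 11/1  (≤ bound)
a_2 = 1: 21/2  (≤ bound)
a_3 = 1: 32/3  (> 2, stop)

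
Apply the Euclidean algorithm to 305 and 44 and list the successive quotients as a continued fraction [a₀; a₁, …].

Repeatedly divide and take the remainder:
305 ÷ 44 → quotient 6, remainder 41
44 ÷ 41 → quotient 1, remainder 3
41 ÷ 3 → quotient 13, remainder 2
3 ÷ 2 → quotient 1, remainder 1
2 ÷ 1 → quotient 2, remainder 0

[6; 1, 13, 1, 2]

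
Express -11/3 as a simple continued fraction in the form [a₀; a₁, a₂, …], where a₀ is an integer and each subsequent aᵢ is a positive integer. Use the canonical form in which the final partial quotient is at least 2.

[-4; 3]

Run the Euclidean algorithm, recording each quotient:
-11 ÷ 3 → quotient -4, remainder 1
3 ÷ 1 → quotient 3, remainder 0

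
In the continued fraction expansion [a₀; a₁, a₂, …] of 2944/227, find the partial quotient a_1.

1

Repeatedly divide and take the remainder:
⌊2944/227⌋ = 12, remainder 220
⌊227/220⌋ = 1, remainder 7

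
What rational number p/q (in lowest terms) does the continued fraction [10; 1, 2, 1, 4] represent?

204/19

Work from the innermost term outward:
Start with 4.
1 + 1/(4/1) = 1 + 1/4 = 5/4
2 + 1/(5/4) = 2 + 4/5 = 14/5
1 + 1/(14/5) = 1 + 5/14 = 19/14
10 + 1/(19/14) = 10 + 14/19 = 204/19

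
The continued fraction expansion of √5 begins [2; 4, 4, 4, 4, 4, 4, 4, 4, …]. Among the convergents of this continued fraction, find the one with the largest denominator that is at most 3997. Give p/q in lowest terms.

2889/1292

a_0 = 2: 2/1  (≤ bound)
a_1 = 4: 9/4  (≤ bound)
a_2 = 4: 38/17  (≤ bound)
a_3 = 4: 161/72  (≤ bound)
a_4 = 4: 682/305  (≤ bound)
a_5 = 4: 2889/1292  (≤ bound)
a_6 = 4: 12238/5473  (> 3997, stop)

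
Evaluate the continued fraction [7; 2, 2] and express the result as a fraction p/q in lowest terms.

Start with 2.
2 + 1/(2/1) = 2 + 1/2 = 5/2
7 + 1/(5/2) = 7 + 2/5 = 37/5

37/5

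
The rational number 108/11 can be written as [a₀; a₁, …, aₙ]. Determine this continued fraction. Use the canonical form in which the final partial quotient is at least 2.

[9; 1, 4, 2]

108 = 9·11 + 9, so a_0 = 9
11 = 1·9 + 2, so a_1 = 1
9 = 4·2 + 1, so a_2 = 4
2 = 2·1 + 0, so a_3 = 2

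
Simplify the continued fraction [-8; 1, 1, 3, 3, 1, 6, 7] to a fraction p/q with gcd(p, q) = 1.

Start with 7.
6 + 1/(7/1) = 6 + 1/7 = 43/7
1 + 1/(43/7) = 1 + 7/43 = 50/43
3 + 1/(50/43) = 3 + 43/50 = 193/50
3 + 1/(193/50) = 3 + 50/193 = 629/193
1 + 1/(629/193) = 1 + 193/629 = 822/629
1 + 1/(822/629) = 1 + 629/822 = 1451/822
-8 + 1/(1451/822) = -8 + 822/1451 = -10786/1451

-10786/1451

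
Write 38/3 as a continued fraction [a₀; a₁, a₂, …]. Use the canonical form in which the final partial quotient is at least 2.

38 ÷ 3 → quotient 12, remainder 2
3 ÷ 2 → quotient 1, remainder 1
2 ÷ 1 → quotient 2, remainder 0

[12; 1, 2]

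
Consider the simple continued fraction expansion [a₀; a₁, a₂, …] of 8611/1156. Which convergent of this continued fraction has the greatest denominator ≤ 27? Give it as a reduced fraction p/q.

149/20

a_0 = 7: 7/1  (≤ bound)
a_1 = 2: 15/2  (≤ bound)
a_2 = 4: 67/9  (≤ bound)
a_3 = 2: 149/20  (≤ bound)
a_4 = 1: 216/29  (> 27, stop)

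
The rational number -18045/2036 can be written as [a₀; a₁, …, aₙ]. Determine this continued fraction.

[-9; 7, 3, 2, 1, 3, 3, 2]

⌊-18045/2036⌋ = -9, remainder 279
⌊2036/279⌋ = 7, remainder 83
⌊279/83⌋ = 3, remainder 30
⌊83/30⌋ = 2, remainder 23
⌊30/23⌋ = 1, remainder 7
⌊23/7⌋ = 3, remainder 2
⌊7/2⌋ = 3, remainder 1
⌊2/1⌋ = 2, remainder 0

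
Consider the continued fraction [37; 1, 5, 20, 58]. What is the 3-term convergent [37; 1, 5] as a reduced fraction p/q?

227/6

Compute successive convergents:
a_0 = 37: 37/1
a_1 = 1: 38/1
a_2 = 5: 227/6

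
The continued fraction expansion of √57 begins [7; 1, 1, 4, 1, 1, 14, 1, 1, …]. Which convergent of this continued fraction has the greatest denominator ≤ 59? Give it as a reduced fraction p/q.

List convergents until the denominator exceeds the bound:
a_0 = 7: 7/1  (≤ bound)
a_1 = 1: 8/1  (≤ bound)
a_2 = 1: 15/2  (≤ bound)
a_3 = 4: 68/9  (≤ bound)
a_4 = 1: 83/11  (≤ bound)
a_5 = 1: 151/20  (≤ bound)
a_6 = 14: 2197/291  (> 59, stop)

151/20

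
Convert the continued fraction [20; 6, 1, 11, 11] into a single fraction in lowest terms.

Compute successive convergents:
a_0 = 20: 20/1
a_1 = 6: 121/6
a_2 = 1: 141/7
a_3 = 11: 1672/83
a_4 = 11: 18533/920

18533/920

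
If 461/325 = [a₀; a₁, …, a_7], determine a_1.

2

461 ÷ 325 → quotient 1, remainder 136
325 ÷ 136 → quotient 2, remainder 53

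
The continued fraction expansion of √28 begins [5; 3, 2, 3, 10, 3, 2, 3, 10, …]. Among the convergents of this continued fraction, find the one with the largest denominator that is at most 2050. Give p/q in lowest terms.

List convergents until the denominator exceeds the bound:
a_0 = 5: 5/1  (≤ bound)
a_1 = 3: 16/3  (≤ bound)
a_2 = 2: 37/7  (≤ bound)
a_3 = 3: 127/24  (≤ bound)
a_4 = 10: 1307/247  (≤ bound)
a_5 = 3: 4048/765  (≤ bound)
a_6 = 2: 9403/1777  (≤ bound)
a_7 = 3: 32257/6096  (> 2050, stop)

9403/1777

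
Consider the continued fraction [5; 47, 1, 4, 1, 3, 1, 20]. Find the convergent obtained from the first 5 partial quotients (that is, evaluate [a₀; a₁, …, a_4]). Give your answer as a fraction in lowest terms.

1441/287

Start with 1.
4 + 1/(1/1) = 4 + 1/1 = 5/1
1 + 1/(5/1) = 1 + 1/5 = 6/5
47 + 1/(6/5) = 47 + 5/6 = 287/6
5 + 1/(287/6) = 5 + 6/287 = 1441/287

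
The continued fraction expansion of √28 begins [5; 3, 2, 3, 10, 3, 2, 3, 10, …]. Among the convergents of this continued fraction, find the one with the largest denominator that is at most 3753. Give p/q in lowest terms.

List convergents until the denominator exceeds the bound:
a_0 = 5: 5/1  (≤ bound)
a_1 = 3: 16/3  (≤ bound)
a_2 = 2: 37/7  (≤ bound)
a_3 = 3: 127/24  (≤ bound)
a_4 = 10: 1307/247  (≤ bound)
a_5 = 3: 4048/765  (≤ bound)
a_6 = 2: 9403/1777  (≤ bound)
a_7 = 3: 32257/6096  (> 3753, stop)

9403/1777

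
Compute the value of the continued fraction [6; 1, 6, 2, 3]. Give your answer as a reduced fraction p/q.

Start with 3.
2 + 1/(3/1) = 2 + 1/3 = 7/3
6 + 1/(7/3) = 6 + 3/7 = 45/7
1 + 1/(45/7) = 1 + 7/45 = 52/45
6 + 1/(52/45) = 6 + 45/52 = 357/52

357/52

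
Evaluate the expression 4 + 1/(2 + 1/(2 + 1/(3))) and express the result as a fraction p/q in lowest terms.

a_0 = 4: 4/1
a_1 = 2: 9/2
a_2 = 2: 22/5
a_3 = 3: 75/17

75/17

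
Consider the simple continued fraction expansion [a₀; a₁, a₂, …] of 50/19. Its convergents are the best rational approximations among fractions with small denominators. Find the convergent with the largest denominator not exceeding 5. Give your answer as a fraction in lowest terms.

8/3

a_0 = 2: 2/1  (≤ bound)
a_1 = 1: 3/1  (≤ bound)
a_2 = 1: 5/2  (≤ bound)
a_3 = 1: 8/3  (≤ bound)
a_4 = 2: 21/8  (> 5, stop)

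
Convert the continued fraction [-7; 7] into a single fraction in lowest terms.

Use the convergent recurrence hₖ = aₖ·hₖ₋₁ + hₖ₋₂ (and likewise for the denominators kₖ):
a_0 = -7: -7/1
a_1 = 7: -48/7

-48/7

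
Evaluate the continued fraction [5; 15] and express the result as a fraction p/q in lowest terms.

Start with 15.
5 + 1/(15/1) = 5 + 1/15 = 76/15

76/15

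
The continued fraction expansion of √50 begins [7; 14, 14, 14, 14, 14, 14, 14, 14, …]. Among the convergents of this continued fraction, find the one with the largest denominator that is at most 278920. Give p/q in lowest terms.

275807/39005

List convergents until the denominator exceeds the bound:
a_0 = 7: 7/1  (≤ bound)
a_1 = 14: 99/14  (≤ bound)
a_2 = 14: 1393/197  (≤ bound)
a_3 = 14: 19601/2772  (≤ bound)
a_4 = 14: 275807/39005  (≤ bound)
a_5 = 14: 3880899/548842  (> 278920, stop)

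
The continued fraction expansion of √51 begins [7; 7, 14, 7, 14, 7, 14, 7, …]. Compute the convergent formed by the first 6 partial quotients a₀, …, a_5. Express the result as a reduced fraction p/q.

Use the convergent recurrence hₖ = aₖ·hₖ₋₁ + hₖ₋₂ (and likewise for the denominators kₖ):
a_0 = 7: 7/1
a_1 = 7: 50/7
a_2 = 14: 707/99
a_3 = 7: 4999/700
a_4 = 14: 70693/9899
a_5 = 7: 499850/69993

499850/69993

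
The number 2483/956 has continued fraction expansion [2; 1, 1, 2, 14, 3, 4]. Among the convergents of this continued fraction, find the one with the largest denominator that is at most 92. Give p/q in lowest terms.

187/72

a_0 = 2: 2/1  (≤ bound)
a_1 = 1: 3/1  (≤ bound)
a_2 = 1: 5/2  (≤ bound)
a_3 = 2: 13/5  (≤ bound)
a_4 = 14: 187/72  (≤ bound)
a_5 = 3: 574/221  (> 92, stop)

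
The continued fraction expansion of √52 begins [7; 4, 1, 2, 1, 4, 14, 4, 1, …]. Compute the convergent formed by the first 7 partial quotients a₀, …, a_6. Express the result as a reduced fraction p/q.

Build up convergents one term at a time:
a_0 = 7: 7/1
a_1 = 4: 29/4
a_2 = 1: 36/5
a_3 = 2: 101/14
a_4 = 1: 137/19
a_5 = 4: 649/90
a_6 = 14: 9223/1279

9223/1279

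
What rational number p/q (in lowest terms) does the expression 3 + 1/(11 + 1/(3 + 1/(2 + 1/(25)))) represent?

6205/2009

a_0 = 3: 3/1
a_1 = 11: 34/11
a_2 = 3: 105/34
a_3 = 2: 244/79
a_4 = 25: 6205/2009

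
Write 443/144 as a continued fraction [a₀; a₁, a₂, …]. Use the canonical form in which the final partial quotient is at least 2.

[3; 13, 11]

Repeatedly divide and take the remainder:
443 ÷ 144 → quotient 3, remainder 11
144 ÷ 11 → quotient 13, remainder 1
11 ÷ 1 → quotient 11, remainder 0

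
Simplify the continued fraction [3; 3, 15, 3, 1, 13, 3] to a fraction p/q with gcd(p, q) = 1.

Start with 3.
13 + 1/(3/1) = 13 + 1/3 = 40/3
1 + 1/(40/3) = 1 + 3/40 = 43/40
3 + 1/(43/40) = 3 + 40/43 = 169/43
15 + 1/(169/43) = 15 + 43/169 = 2578/169
3 + 1/(2578/169) = 3 + 169/2578 = 7903/2578
3 + 1/(7903/2578) = 3 + 2578/7903 = 26287/7903

26287/7903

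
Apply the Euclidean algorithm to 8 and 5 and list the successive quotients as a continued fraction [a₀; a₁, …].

[1; 1, 1, 2]

Repeatedly divide and take the remainder:
⌊8/5⌋ = 1, remainder 3
⌊5/3⌋ = 1, remainder 2
⌊3/2⌋ = 1, remainder 1
⌊2/1⌋ = 2, remainder 0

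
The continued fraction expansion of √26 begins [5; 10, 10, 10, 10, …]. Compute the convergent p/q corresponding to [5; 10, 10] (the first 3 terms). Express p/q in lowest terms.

Work from the innermost term outward:
Start with 10.
10 + 1/(10/1) = 10 + 1/10 = 101/10
5 + 1/(101/10) = 5 + 10/101 = 515/101

515/101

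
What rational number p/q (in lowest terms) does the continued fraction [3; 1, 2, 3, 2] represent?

Start with 2.
3 + 1/(2/1) = 3 + 1/2 = 7/2
2 + 1/(7/2) = 2 + 2/7 = 16/7
1 + 1/(16/7) = 1 + 7/16 = 23/16
3 + 1/(23/16) = 3 + 16/23 = 85/23

85/23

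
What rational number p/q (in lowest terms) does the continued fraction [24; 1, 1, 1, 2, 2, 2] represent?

1133/46

a_0 = 24: 24/1
a_1 = 1: 25/1
a_2 = 1: 49/2
a_3 = 1: 74/3
a_4 = 2: 197/8
a_5 = 2: 468/19
a_6 = 2: 1133/46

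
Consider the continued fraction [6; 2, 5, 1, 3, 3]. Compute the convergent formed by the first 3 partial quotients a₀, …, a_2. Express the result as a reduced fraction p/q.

71/11

Build up convergents one term at a time:
a_0 = 6: 6/1
a_1 = 2: 13/2
a_2 = 5: 71/11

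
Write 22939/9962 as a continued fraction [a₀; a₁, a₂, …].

Repeatedly divide and take the remainder:
22939 ÷ 9962 → quotient 2, remainder 3015
9962 ÷ 3015 → quotient 3, remainder 917
3015 ÷ 917 → quotient 3, remainder 264
917 ÷ 264 → quotient 3, remainder 125
264 ÷ 125 → quotient 2, remainder 14
125 ÷ 14 → quotient 8, remainder 13
14 ÷ 13 → quotient 1, remainder 1
13 ÷ 1 → quotient 13, remainder 0

[2; 3, 3, 3, 2, 8, 1, 13]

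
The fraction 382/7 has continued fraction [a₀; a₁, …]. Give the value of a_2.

1

Repeatedly divide and take the remainder:
382 = 54·7 + 4, so a_0 = 54
7 = 1·4 + 3, so a_1 = 1
4 = 1·3 + 1, so a_2 = 1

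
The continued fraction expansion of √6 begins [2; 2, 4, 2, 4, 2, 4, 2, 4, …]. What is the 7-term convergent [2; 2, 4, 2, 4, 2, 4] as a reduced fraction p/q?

2158/881

Use the convergent recurrence hₖ = aₖ·hₖ₋₁ + hₖ₋₂ (and likewise for the denominators kₖ):
a_0 = 2: 2/1
a_1 = 2: 5/2
a_2 = 4: 22/9
a_3 = 2: 49/20
a_4 = 4: 218/89
a_5 = 2: 485/198
a_6 = 4: 2158/881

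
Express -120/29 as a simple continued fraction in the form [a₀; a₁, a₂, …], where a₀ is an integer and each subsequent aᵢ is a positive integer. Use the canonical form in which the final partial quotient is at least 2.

[-5; 1, 6, 4]

-120 = -5·29 + 25, so a_0 = -5
29 = 1·25 + 4, so a_1 = 1
25 = 6·4 + 1, so a_2 = 6
4 = 4·1 + 0, so a_3 = 4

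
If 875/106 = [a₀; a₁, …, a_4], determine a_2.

⌊875/106⌋ = 8, remainder 27
⌊106/27⌋ = 3, remainder 25
⌊27/25⌋ = 1, remainder 2

1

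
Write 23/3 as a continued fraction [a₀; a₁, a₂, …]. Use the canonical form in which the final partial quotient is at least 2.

23 ÷ 3 → quotient 7, remainder 2
3 ÷ 2 → quotient 1, remainder 1
2 ÷ 1 → quotient 2, remainder 0

[7; 1, 2]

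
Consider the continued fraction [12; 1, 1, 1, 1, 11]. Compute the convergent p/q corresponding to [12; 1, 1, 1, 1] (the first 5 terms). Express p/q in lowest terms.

a_0 = 12: 12/1
a_1 = 1: 13/1
a_2 = 1: 25/2
a_3 = 1: 38/3
a_4 = 1: 63/5

63/5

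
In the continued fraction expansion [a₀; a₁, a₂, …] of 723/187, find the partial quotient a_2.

6

Repeatedly divide and take the remainder:
723 ÷ 187 → quotient 3, remainder 162
187 ÷ 162 → quotient 1, remainder 25
162 ÷ 25 → quotient 6, remainder 12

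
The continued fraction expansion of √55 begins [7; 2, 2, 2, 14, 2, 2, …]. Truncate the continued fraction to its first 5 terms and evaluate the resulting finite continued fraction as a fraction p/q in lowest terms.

1283/173

a_0 = 7: 7/1
a_1 = 2: 15/2
a_2 = 2: 37/5
a_3 = 2: 89/12
a_4 = 14: 1283/173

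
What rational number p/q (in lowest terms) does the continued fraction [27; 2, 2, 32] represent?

a_0 = 27: 27/1
a_1 = 2: 55/2
a_2 = 2: 137/5
a_3 = 32: 4439/162

4439/162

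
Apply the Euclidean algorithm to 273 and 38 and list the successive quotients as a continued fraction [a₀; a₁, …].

[7; 5, 2, 3]

273 ÷ 38 → quotient 7, remainder 7
38 ÷ 7 → quotient 5, remainder 3
7 ÷ 3 → quotient 2, remainder 1
3 ÷ 1 → quotient 3, remainder 0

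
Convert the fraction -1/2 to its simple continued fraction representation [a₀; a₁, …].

Repeatedly divide and take the remainder:
-1 = -1·2 + 1, so a_0 = -1
2 = 2·1 + 0, so a_1 = 2

[-1; 2]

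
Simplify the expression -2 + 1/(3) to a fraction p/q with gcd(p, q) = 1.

Compute successive convergents:
a_0 = -2: -2/1
a_1 = 3: -5/3

-5/3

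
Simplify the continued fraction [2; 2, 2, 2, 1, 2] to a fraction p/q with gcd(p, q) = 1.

111/46

Work from the innermost term outward:
Start with 2.
1 + 1/(2/1) = 1 + 1/2 = 3/2
2 + 1/(3/2) = 2 + 2/3 = 8/3
2 + 1/(8/3) = 2 + 3/8 = 19/8
2 + 1/(19/8) = 2 + 8/19 = 46/19
2 + 1/(46/19) = 2 + 19/46 = 111/46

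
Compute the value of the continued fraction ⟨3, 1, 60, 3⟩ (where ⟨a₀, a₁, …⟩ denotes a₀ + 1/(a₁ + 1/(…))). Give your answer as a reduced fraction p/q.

733/184

a_0 = 3: 3/1
a_1 = 1: 4/1
a_2 = 60: 243/61
a_3 = 3: 733/184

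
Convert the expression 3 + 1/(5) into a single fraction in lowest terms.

16/5

a_0 = 3: 3/1
a_1 = 5: 16/5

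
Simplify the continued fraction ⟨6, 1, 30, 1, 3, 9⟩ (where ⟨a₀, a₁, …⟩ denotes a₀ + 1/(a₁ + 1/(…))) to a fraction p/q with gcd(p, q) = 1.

8188/1175

a_0 = 6: 6/1
a_1 = 1: 7/1
a_2 = 30: 216/31
a_3 = 1: 223/32
a_4 = 3: 885/127
a_5 = 9: 8188/1175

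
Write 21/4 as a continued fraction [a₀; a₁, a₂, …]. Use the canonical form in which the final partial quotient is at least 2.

[5; 4]

21 = 5·4 + 1, so a_0 = 5
4 = 4·1 + 0, so a_1 = 4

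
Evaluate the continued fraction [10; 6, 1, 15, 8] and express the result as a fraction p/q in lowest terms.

9079/895

Build up convergents one term at a time:
a_0 = 10: 10/1
a_1 = 6: 61/6
a_2 = 1: 71/7
a_3 = 15: 1126/111
a_4 = 8: 9079/895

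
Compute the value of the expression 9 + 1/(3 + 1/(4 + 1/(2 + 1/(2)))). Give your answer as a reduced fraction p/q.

Start with 2.
2 + 1/(2/1) = 2 + 1/2 = 5/2
4 + 1/(5/2) = 4 + 2/5 = 22/5
3 + 1/(22/5) = 3 + 5/22 = 71/22
9 + 1/(71/22) = 9 + 22/71 = 661/71

661/71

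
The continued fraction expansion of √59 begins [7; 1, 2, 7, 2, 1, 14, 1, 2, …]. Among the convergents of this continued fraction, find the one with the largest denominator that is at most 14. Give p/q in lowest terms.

List convergents until the denominator exceeds the bound:
a_0 = 7: 7/1  (≤ bound)
a_1 = 1: 8/1  (≤ bound)
a_2 = 2: 23/3  (≤ bound)
a_3 = 7: 169/22  (> 14, stop)

23/3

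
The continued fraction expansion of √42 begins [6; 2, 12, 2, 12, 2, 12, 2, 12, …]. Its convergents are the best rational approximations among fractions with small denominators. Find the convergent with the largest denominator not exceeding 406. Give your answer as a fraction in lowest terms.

a_0 = 6: 6/1  (≤ bound)
a_1 = 2: 13/2  (≤ bound)
a_2 = 12: 162/25  (≤ bound)
a_3 = 2: 337/52  (≤ bound)
a_4 = 12: 4206/649  (> 406, stop)

337/52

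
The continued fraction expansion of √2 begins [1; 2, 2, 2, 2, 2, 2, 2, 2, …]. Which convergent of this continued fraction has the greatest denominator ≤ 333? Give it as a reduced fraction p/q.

239/169

a_0 = 1: 1/1  (≤ bound)
a_1 = 2: 3/2  (≤ bound)
a_2 = 2: 7/5  (≤ bound)
a_3 = 2: 17/12  (≤ bound)
a_4 = 2: 41/29  (≤ bound)
a_5 = 2: 99/70  (≤ bound)
a_6 = 2: 239/169  (≤ bound)
a_7 = 2: 577/408  (> 333, stop)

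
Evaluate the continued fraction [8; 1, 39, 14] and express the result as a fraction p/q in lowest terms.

a_0 = 8: 8/1
a_1 = 1: 9/1
a_2 = 39: 359/40
a_3 = 14: 5035/561

5035/561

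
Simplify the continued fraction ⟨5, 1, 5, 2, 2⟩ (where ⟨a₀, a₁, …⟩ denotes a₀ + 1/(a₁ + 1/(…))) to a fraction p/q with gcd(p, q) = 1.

Starting at the tail and folding back:
Start with 2.
2 + 1/(2/1) = 2 + 1/2 = 5/2
5 + 1/(5/2) = 5 + 2/5 = 27/5
1 + 1/(27/5) = 1 + 5/27 = 32/27
5 + 1/(32/27) = 5 + 27/32 = 187/32

187/32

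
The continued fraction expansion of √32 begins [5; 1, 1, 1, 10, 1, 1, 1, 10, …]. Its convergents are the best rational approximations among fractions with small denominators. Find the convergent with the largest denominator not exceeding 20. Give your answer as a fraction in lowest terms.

List convergents until the denominator exceeds the bound:
a_0 = 5: 5/1  (≤ bound)
a_1 = 1: 6/1  (≤ bound)
a_2 = 1: 11/2  (≤ bound)
a_3 = 1: 17/3  (≤ bound)
a_4 = 10: 181/32  (> 20, stop)

17/3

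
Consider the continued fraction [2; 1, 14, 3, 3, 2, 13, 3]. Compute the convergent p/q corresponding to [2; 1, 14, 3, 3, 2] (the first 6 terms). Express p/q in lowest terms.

Compute successive convergents:
a_0 = 2: 2/1
a_1 = 1: 3/1
a_2 = 14: 44/15
a_3 = 3: 135/46
a_4 = 3: 449/153
a_5 = 2: 1033/352

1033/352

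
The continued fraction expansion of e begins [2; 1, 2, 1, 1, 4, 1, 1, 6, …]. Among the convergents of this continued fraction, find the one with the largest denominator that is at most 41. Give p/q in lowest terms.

106/39

a_0 = 2: 2/1  (≤ bound)
a_1 = 1: 3/1  (≤ bound)
a_2 = 2: 8/3  (≤ bound)
a_3 = 1: 11/4  (≤ bound)
a_4 = 1: 19/7  (≤ bound)
a_5 = 4: 87/32  (≤ bound)
a_6 = 1: 106/39  (≤ bound)
a_7 = 1: 193/71  (> 41, stop)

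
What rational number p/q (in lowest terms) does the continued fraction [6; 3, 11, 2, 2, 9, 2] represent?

22045/3486

a_0 = 6: 6/1
a_1 = 3: 19/3
a_2 = 11: 215/34
a_3 = 2: 449/71
a_4 = 2: 1113/176
a_5 = 9: 10466/1655
a_6 = 2: 22045/3486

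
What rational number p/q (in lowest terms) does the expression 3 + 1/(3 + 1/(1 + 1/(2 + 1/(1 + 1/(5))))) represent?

281/86

Start with 5.
1 + 1/(5/1) = 1 + 1/5 = 6/5
2 + 1/(6/5) = 2 + 5/6 = 17/6
1 + 1/(17/6) = 1 + 6/17 = 23/17
3 + 1/(23/17) = 3 + 17/23 = 86/23
3 + 1/(86/23) = 3 + 23/86 = 281/86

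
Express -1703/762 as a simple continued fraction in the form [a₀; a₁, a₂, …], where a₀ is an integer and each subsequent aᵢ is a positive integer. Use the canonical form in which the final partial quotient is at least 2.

[-3; 1, 3, 3, 1, 8, 5]

-1703 = -3·762 + 583, so a_0 = -3
762 = 1·583 + 179, so a_1 = 1
583 = 3·179 + 46, so a_2 = 3
179 = 3·46 + 41, so a_3 = 3
46 = 1·41 + 5, so a_4 = 1
41 = 8·5 + 1, so a_5 = 8
5 = 5·1 + 0, so a_6 = 5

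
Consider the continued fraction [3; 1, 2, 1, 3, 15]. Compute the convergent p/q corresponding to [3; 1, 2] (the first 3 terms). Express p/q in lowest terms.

a_0 = 3: 3/1
a_1 = 1: 4/1
a_2 = 2: 11/3

11/3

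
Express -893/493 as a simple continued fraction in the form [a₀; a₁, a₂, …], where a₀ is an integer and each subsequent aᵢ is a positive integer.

[-2; 5, 3, 3, 9]

-893 ÷ 493 → quotient -2, remainder 93
493 ÷ 93 → quotient 5, remainder 28
93 ÷ 28 → quotient 3, remainder 9
28 ÷ 9 → quotient 3, remainder 1
9 ÷ 1 → quotient 9, remainder 0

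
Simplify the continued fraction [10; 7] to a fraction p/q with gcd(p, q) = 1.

71/7

Start with 7.
10 + 1/(7/1) = 10 + 1/7 = 71/7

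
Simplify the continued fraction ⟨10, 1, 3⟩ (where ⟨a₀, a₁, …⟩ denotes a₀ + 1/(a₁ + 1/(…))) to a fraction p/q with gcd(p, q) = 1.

43/4

Build up convergents one term at a time:
a_0 = 10: 10/1
a_1 = 1: 11/1
a_2 = 3: 43/4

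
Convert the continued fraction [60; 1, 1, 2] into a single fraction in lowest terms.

a_0 = 60: 60/1
a_1 = 1: 61/1
a_2 = 1: 121/2
a_3 = 2: 303/5

303/5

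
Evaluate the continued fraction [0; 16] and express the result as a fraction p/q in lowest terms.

Starting at the tail and folding back:
Start with 16.
0 + 1/(16/1) = 0 + 1/16 = 1/16

1/16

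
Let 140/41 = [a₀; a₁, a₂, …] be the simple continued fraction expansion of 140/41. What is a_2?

2

⌊140/41⌋ = 3, remainder 17
⌊41/17⌋ = 2, remainder 7
⌊17/7⌋ = 2, remainder 3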